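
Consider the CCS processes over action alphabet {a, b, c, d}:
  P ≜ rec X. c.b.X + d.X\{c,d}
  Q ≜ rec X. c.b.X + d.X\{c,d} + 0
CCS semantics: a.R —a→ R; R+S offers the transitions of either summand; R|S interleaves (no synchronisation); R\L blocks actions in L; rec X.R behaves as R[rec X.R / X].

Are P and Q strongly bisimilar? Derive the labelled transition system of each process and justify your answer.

YES

Reachable graph of P (3 states):
  p0 = rec X. c.b.X + d.X\{c,d} :: -c-> p1, -d-> p2
  p1 = b.(rec X. c.b.X + d.X\{c,d}) :: -b-> p0
  p2 = (rec X. c.b.X + d.X\{c,d})\{c,d} :: ∅
Reachable graph of Q (3 states):
  q0 = rec X. c.b.X + d.X\{c,d} + 0 :: -c-> q1, -d-> q2
  q1 = b.(rec X. c.b.X + d.X\{c,d} + 0) :: -b-> q0
  q2 = (rec X. c.b.X + d.X\{c,d} + 0)\{c,d} :: ∅
Coarsest stable partition (strong bisimilarity classes):
  B0 = {p0, q0}
  B1 = {p2, q2}
  B2 = {p1, q1}
p0 ∈ B0, q0 ∈ B0 → same block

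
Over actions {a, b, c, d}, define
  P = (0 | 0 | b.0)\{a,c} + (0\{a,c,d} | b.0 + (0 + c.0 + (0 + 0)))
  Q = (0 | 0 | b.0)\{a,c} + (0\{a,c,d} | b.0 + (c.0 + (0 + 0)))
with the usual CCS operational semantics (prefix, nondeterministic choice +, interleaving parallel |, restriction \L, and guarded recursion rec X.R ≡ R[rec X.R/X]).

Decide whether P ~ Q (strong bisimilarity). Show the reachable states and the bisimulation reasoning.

P's transition system — 4 states:
  m0 = (0 | 0 | b.0)\{a,c} + (0\{a,c,d} | b.0 + (0 + c.0 + (0 + 0))) → =b=> m1, =b=> m2, =c=> m3
  m1 = (0 | 0 | 0)\{a,c} → ·
  m2 = 0\{a,c,d} | 0 → ·
  m3 = 0 → ·
Q's transition system — 4 states:
  n0 = (0 | 0 | b.0)\{a,c} + (0\{a,c,d} | b.0 + (c.0 + (0 + 0))) → =b=> n1, =b=> n2, =c=> n3
  n1 = (0 | 0 | 0)\{a,c} → ·
  n2 = 0\{a,c,d} | 0 → ·
  n3 = 0 → ·
Partition-refinement fixed point:
  B0 = {m0, n0}
  B1 = {m1, m2, m3, n1, n2, n3}
m0 ∈ B0, n0 ∈ B0 → same block

P ~ Q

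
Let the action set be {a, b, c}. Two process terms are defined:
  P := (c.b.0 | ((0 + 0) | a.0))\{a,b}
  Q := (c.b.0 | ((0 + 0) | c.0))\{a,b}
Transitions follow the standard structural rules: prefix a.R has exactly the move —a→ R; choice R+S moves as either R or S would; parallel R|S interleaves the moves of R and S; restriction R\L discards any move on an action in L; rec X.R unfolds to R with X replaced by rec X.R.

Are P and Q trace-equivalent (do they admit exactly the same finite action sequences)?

NO — witness ⟨cc⟩

Reachable graph of P (2 states):
  m0 = (c.b.0 | ((0 + 0) | a.0))\{a,b} → --c--▸ m1
  m1 = (b.0 | ((0 + 0) | a.0))\{a,b} → (no moves)
Reachable graph of Q (4 states):
  n0 = (c.b.0 | ((0 + 0) | c.0))\{a,b} → --c--▸ n1, --c--▸ n2
  n1 = (b.0 | ((0 + 0) | c.0))\{a,b} → --c--▸ n3
  n2 = (c.b.0 | ((0 + 0) | 0))\{a,b} → --c--▸ n3
  n3 = (b.0 | ((0 + 0) | 0))\{a,b} → (no moves)
Run σ = ⟨cc⟩ on Q: start {n0}
  step 1 (c): {n1, n2}
  step 2 (c): {n3}
  Q completes σ.
Run σ = ⟨cc⟩ on P: start {m0}
  step 1 (c): {m1}
  step 2 (c): ∅ (P stuck)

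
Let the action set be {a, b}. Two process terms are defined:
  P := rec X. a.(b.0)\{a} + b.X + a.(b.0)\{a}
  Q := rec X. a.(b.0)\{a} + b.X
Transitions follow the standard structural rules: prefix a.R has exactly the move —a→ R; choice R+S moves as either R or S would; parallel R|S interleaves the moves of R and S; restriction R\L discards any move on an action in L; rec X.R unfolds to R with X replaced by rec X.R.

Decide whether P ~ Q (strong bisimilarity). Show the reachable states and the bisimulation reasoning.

P ~ Q

P's transition system — 3 states:
  s0 = rec X. a.(b.0)\{a} + b.X + a.(b.0)\{a} has moves ··a··> s1, ··b··> s0
  s1 = (b.0)\{a} has moves ··b··> s2
  s2 = 0\{a} has moves stopped
Q's transition system — 3 states:
  t0 = rec X. a.(b.0)\{a} + b.X has moves ··a··> t1, ··b··> t0
  t1 = (b.0)\{a} has moves ··b··> t2
  t2 = 0\{a} has moves stopped
Coarsest stable partition (strong bisimilarity classes):
  B0 = {s0, t0}
  B1 = {s1, t1}
  B2 = {s2, t2}
s0 ∈ B0, t0 ∈ B0 → same block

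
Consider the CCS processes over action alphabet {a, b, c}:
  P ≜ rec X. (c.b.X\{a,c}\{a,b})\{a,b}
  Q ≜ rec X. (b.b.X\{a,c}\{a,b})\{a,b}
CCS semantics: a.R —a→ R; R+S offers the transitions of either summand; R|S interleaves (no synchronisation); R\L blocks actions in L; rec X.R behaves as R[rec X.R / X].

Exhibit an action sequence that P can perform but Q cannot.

c

Reachable graph of P (2 states):
  u0 = rec X. (c.b.X\{a,c}\{a,b})\{a,b} → --c--▸ u1
  u1 = (b.(rec X. (c.b.X\{a,c}\{a,b})\{a,b})\{a,c}\{a,b})\{a,b} → stopped
Reachable graph of Q (1 states):
  v0 = rec X. (b.b.X\{a,c}\{a,b})\{a,b} → stopped
Run σ = ⟨c⟩ on P: start {u0}
  after c @ step 1: {u1}
  P completes σ.
Run σ = ⟨c⟩ on Q: start {v0}
  after c @ step 1: no successor for Q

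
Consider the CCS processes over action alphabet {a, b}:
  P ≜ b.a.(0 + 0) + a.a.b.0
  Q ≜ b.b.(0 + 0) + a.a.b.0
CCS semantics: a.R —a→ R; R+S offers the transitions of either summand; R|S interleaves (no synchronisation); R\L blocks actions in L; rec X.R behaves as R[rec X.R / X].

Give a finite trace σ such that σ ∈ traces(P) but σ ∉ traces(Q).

P's transition system — 6 states:
  m0 = b.a.(0 + 0) + a.a.b.0 :: -a-> m1, -b-> m2
  m1 = a.b.0 :: -a-> m3
  m2 = a.(0 + 0) :: -a-> m4
  m3 = b.0 :: -b-> m5
  m4 = 0 + 0 :: stopped
  m5 = 0 :: stopped
Q's transition system — 6 states:
  n0 = b.b.(0 + 0) + a.a.b.0 :: -a-> n1, -b-> n2
  n1 = a.b.0 :: -a-> n3
  n2 = b.(0 + 0) :: -b-> n4
  n3 = b.0 :: -b-> n5
  n4 = 0 + 0 :: stopped
  n5 = 0 :: stopped
Trace ⟨ba⟩ through P, begin at {m0}:
  step 1 (b): {m2}
  step 2 (a): {m4}
  P completes σ.
Trace ⟨ba⟩ through Q, begin at {n0}:
  step 1 (b): {n2}
  step 2 (a): ∅ (Q stuck)

ba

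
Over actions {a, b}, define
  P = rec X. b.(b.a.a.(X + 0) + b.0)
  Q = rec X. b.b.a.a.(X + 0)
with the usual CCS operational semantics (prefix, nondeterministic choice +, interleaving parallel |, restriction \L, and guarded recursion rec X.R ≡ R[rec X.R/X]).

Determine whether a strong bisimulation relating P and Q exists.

NO

LTS(P): 6 reachable states
  s0 = rec X. b.(b.a.a.(X + 0) + b.0) | =b=> s1
  s1 = b.a.a.((rec X. b.(b.a.a.(X + 0) + b.0)) + 0) + b.0 | =b=> s2, =b=> s3
  s2 = 0 | ∅
  s3 = a.a.((rec X. b.(b.a.a.(X + 0) + b.0)) + 0) | =a=> s4
  s4 = a.((rec X. b.(b.a.a.(X + 0) + b.0)) + 0) | =a=> s5
  s5 = (rec X. b.(b.a.a.(X + 0) + b.0)) + 0 | =b=> s1
LTS(Q): 5 reachable states
  t0 = rec X. b.b.a.a.(X + 0) | =b=> t1
  t1 = b.a.a.((rec X. b.b.a.a.(X + 0)) + 0) | =b=> t2
  t2 = a.a.((rec X. b.b.a.a.(X + 0)) + 0) | =a=> t3
  t3 = a.((rec X. b.b.a.a.(X + 0)) + 0) | =a=> t4
  t4 = (rec X. b.b.a.a.(X + 0)) + 0 | =b=> t1
Coarsest stable partition (strong bisimilarity classes):
  B0 = {s0, s5}
  B1 = {s1}
  B2 = {s3}
  B3 = {s4}
  B4 = {s2}
  B5 = {t0, t4}
  B6 = {t1}
  B7 = {t2}
  B8 = {t3}
s0 ∈ B0, t0 ∈ B5 → different blocks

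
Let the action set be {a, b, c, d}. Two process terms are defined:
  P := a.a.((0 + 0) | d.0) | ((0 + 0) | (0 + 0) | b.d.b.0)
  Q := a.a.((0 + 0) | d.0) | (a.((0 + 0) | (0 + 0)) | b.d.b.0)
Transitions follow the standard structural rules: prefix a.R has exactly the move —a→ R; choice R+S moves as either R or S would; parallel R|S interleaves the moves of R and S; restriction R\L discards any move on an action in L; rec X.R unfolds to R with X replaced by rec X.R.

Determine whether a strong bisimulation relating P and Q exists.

not bisimilar

Reachable graph of P (16 states):
  p0 = a.a.((0 + 0) | d.0) | ((0 + 0) | (0 + 0) | b.d.b.0) | —a→ p1, —b→ p2
  p1 = a.((0 + 0) | d.0) | ((0 + 0) | (0 + 0) | b.d.b.0) | —a→ p3, —b→ p4
  p2 = a.a.((0 + 0) | d.0) | ((0 + 0) | (0 + 0) | d.b.0) | —a→ p4, —d→ p5
  p3 = (0 + 0) | d.0 | ((0 + 0) | (0 + 0) | b.d.b.0) | —b→ p6, —d→ p7
  p4 = a.((0 + 0) | d.0) | ((0 + 0) | (0 + 0) | d.b.0) | —a→ p6, —d→ p8
  p5 = a.a.((0 + 0) | d.0) | ((0 + 0) | (0 + 0) | b.0) | —a→ p8, —b→ p9
  p6 = (0 + 0) | d.0 | ((0 + 0) | (0 + 0) | d.b.0) | —d→ p10, —d→ p11
  p7 = (0 + 0) | 0 | ((0 + 0) | (0 + 0) | b.d.b.0) | —b→ p10
  p8 = a.((0 + 0) | d.0) | ((0 + 0) | (0 + 0) | b.0) | —a→ p11, —b→ p12
  p9 = a.a.((0 + 0) | d.0) | ((0 + 0) | (0 + 0) | 0) | —a→ p12
  p10 = (0 + 0) | 0 | ((0 + 0) | (0 + 0) | d.b.0) | —d→ p13
  p11 = (0 + 0) | d.0 | ((0 + 0) | (0 + 0) | b.0) | —b→ p14, —d→ p13
  p12 = a.((0 + 0) | d.0) | ((0 + 0) | (0 + 0) | 0) | —a→ p14
  p13 = (0 + 0) | 0 | ((0 + 0) | (0 + 0) | b.0) | —b→ p15
  p14 = (0 + 0) | d.0 | ((0 + 0) | (0 + 0) | 0) | —d→ p15
  p15 = (0 + 0) | 0 | ((0 + 0) | (0 + 0) | 0) | ·
Reachable graph of Q (32 states):
  q0 = a.a.((0 + 0) | d.0) | (a.((0 + 0) | (0 + 0)) | b.d.b.0) | —a→ q1, —a→ q2, —b→ q3
  q1 = a.((0 + 0) | d.0) | (a.((0 + 0) | (0 + 0)) | b.d.b.0) | —a→ q4, —a→ q5, —b→ q6
  q2 = a.a.((0 + 0) | d.0) | ((0 + 0) | (0 + 0) | b.d.b.0) | —a→ q5, —b→ q7
  q3 = a.a.((0 + 0) | d.0) | (a.((0 + 0) | (0 + 0)) | d.b.0) | —a→ q6, —a→ q7, —d→ q8
  q4 = (0 + 0) | d.0 | (a.((0 + 0) | (0 + 0)) | b.d.b.0) | —a→ q9, —b→ q10, —d→ q11
  q5 = a.((0 + 0) | d.0) | ((0 + 0) | (0 + 0) | b.d.b.0) | —a→ q9, —b→ q12
  q6 = a.((0 + 0) | d.0) | (a.((0 + 0) | (0 + 0)) | d.b.0) | —a→ q10, —a→ q12, —d→ q13
  q7 = a.a.((0 + 0) | d.0) | ((0 + 0) | (0 + 0) | d.b.0) | —a→ q12, —d→ q14
  q8 = a.a.((0 + 0) | d.0) | (a.((0 + 0) | (0 + 0)) | b.0) | —a→ q13, —a→ q14, —b→ q15
  q9 = (0 + 0) | d.0 | ((0 + 0) | (0 + 0) | b.d.b.0) | —b→ q16, —d→ q17
  q10 = (0 + 0) | d.0 | (a.((0 + 0) | (0 + 0)) | d.b.0) | —a→ q16, —d→ q18, —d→ q19
  q11 = (0 + 0) | 0 | (a.((0 + 0) | (0 + 0)) | b.d.b.0) | —a→ q17, —b→ q18
  q12 = a.((0 + 0) | d.0) | ((0 + 0) | (0 + 0) | d.b.0) | —a→ q16, —d→ q20
  q13 = a.((0 + 0) | d.0) | (a.((0 + 0) | (0 + 0)) | b.0) | —a→ q19, —a→ q20, —b→ q21
  q14 = a.a.((0 + 0) | d.0) | ((0 + 0) | (0 + 0) | b.0) | —a→ q20, —b→ q22
  q15 = a.a.((0 + 0) | d.0) | (a.((0 + 0) | (0 + 0)) | 0) | —a→ q21, —a→ q22
  q16 = (0 + 0) | d.0 | ((0 + 0) | (0 + 0) | d.b.0) | —d→ q23, —d→ q24
  q17 = (0 + 0) | 0 | ((0 + 0) | (0 + 0) | b.d.b.0) | —b→ q23
  q18 = (0 + 0) | 0 | (a.((0 + 0) | (0 + 0)) | d.b.0) | —a→ q23, —d→ q25
  q19 = (0 + 0) | d.0 | (a.((0 + 0) | (0 + 0)) | b.0) | —a→ q24, —b→ q26, —d→ q25
  q20 = a.((0 + 0) | d.0) | ((0 + 0) | (0 + 0) | b.0) | —a→ q24, —b→ q27
  q21 = a.((0 + 0) | d.0) | (a.((0 + 0) | (0 + 0)) | 0) | —a→ q26, —a→ q27
  q22 = a.a.((0 + 0) | d.0) | ((0 + 0) | (0 + 0) | 0) | —a→ q27
  q23 = (0 + 0) | 0 | ((0 + 0) | (0 + 0) | d.b.0) | —d→ q28
  q24 = (0 + 0) | d.0 | ((0 + 0) | (0 + 0) | b.0) | —b→ q29, —d→ q28
  q25 = (0 + 0) | 0 | (a.((0 + 0) | (0 + 0)) | b.0) | —a→ q28, —b→ q30
  q26 = (0 + 0) | d.0 | (a.((0 + 0) | (0 + 0)) | 0) | —a→ q29, —d→ q30
  q27 = a.((0 + 0) | d.0) | ((0 + 0) | (0 + 0) | 0) | —a→ q29
  q28 = (0 + 0) | 0 | ((0 + 0) | (0 + 0) | b.0) | —b→ q31
  q29 = (0 + 0) | d.0 | ((0 + 0) | (0 + 0) | 0) | —d→ q31
  q30 = (0 + 0) | 0 | (a.((0 + 0) | (0 + 0)) | 0) | —a→ q31
  q31 = (0 + 0) | 0 | ((0 + 0) | (0 + 0) | 0) | ·
Coarsest stable partition (strong bisimilarity classes):
  B0 = {p0, q2}
  B1 = {p2, q7}
  B2 = {p4, q12}
  B3 = {p6, q16}
  B4 = {p11, q24}
  B5 = {p13, q28}
  B6 = {p15, q31}
  B7 = {p14, q29}
  B8 = {p10, q23}
  B9 = {p8, q20}
  B10 = {p12, q27}
  B11 = {p5, q14}
  B12 = {p9, q22}
  B13 = {p1, q5}
  B14 = {p3, q9}
  B15 = {p7, q17}
  B16 = {q0}
  B17 = {q1}
  B18 = {q6}
  B19 = {q10}
  B20 = {q19}
  B21 = {q26}
  B22 = {q30}
  B23 = {q25}
  B24 = {q18}
  B25 = {q13}
  B26 = {q21}
  B27 = {q4}
  B28 = {q11}
  B29 = {q3}
  B30 = {q8}
  B31 = {q15}
p0 ∈ B0, q0 ∈ B16 → different blocks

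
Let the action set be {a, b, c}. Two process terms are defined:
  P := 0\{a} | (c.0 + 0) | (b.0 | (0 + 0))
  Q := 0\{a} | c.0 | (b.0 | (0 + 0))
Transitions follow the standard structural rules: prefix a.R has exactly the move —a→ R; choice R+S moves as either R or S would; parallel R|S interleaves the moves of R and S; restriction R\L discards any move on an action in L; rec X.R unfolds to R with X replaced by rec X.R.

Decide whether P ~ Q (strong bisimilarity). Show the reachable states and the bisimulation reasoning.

bisimilar

Reachable graph of P (4 states):
  m0 = 0\{a} | (c.0 + 0) | (b.0 | (0 + 0)) :: =b=> m1, =c=> m2
  m1 = 0\{a} | (c.0 + 0) | (0 | (0 + 0)) :: =c=> m3
  m2 = 0\{a} | 0 | (b.0 | (0 + 0)) :: =b=> m3
  m3 = 0\{a} | 0 | (0 | (0 + 0)) :: stopped
Reachable graph of Q (4 states):
  n0 = 0\{a} | c.0 | (b.0 | (0 + 0)) :: =b=> n1, =c=> n2
  n1 = 0\{a} | c.0 | (0 | (0 + 0)) :: =c=> n3
  n2 = 0\{a} | 0 | (b.0 | (0 + 0)) :: =b=> n3
  n3 = 0\{a} | 0 | (0 | (0 + 0)) :: stopped
Bisimilarity quotient blocks:
  B0 = {m0, n0}
  B1 = {m1, n1}
  B2 = {m3, n3}
  B3 = {m2, n2}
m0 ∈ B0, n0 ∈ B0 → same block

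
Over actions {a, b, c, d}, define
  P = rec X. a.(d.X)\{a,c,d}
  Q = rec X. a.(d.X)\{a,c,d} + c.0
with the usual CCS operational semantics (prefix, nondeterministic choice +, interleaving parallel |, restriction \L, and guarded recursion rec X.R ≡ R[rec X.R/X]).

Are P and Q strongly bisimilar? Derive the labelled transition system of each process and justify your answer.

P's transition system — 2 states:
  p0 = rec X. a.(d.X)\{a,c,d} :: --a--▸ p1
  p1 = (d.(rec X. a.(d.X)\{a,c,d}))\{a,c,d} :: deadlocked
Q's transition system — 3 states:
  q0 = rec X. a.(d.X)\{a,c,d} + c.0 :: --a--▸ q1, --c--▸ q2
  q1 = (d.(rec X. a.(d.X)\{a,c,d} + c.0))\{a,c,d} :: deadlocked
  q2 = 0 :: deadlocked
Bisimilarity quotient blocks:
  B0 = {p0}
  B1 = {p1, q1, q2}
  B2 = {q0}
p0 ∈ B0, q0 ∈ B2 → different blocks

not bisimilar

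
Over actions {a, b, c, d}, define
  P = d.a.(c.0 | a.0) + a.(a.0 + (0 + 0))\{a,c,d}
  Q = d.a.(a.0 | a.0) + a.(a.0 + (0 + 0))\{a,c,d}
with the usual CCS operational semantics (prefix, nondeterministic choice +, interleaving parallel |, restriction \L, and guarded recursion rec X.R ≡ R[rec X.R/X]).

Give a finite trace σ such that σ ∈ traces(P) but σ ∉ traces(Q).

dac

P's transition system — 7 states:
  p0 = d.a.(c.0 | a.0) + a.(a.0 + (0 + 0))\{a,c,d} :: =a=> p1, =d=> p2
  p1 = (a.0 + (0 + 0))\{a,c,d} :: stopped
  p2 = a.(c.0 | a.0) :: =a=> p3
  p3 = c.0 | a.0 :: =a=> p4, =c=> p5
  p4 = c.0 | 0 :: =c=> p6
  p5 = 0 | a.0 :: =a=> p6
  p6 = 0 | 0 :: stopped
Q's transition system — 7 states:
  q0 = d.a.(a.0 | a.0) + a.(a.0 + (0 + 0))\{a,c,d} :: =a=> q1, =d=> q2
  q1 = (a.0 + (0 + 0))\{a,c,d} :: stopped
  q2 = a.(a.0 | a.0) :: =a=> q3
  q3 = a.0 | a.0 :: =a=> q4, =a=> q5
  q4 = 0 | a.0 :: =a=> q6
  q5 = a.0 | 0 :: =a=> q6
  q6 = 0 | 0 :: stopped
Executing dac from P (initial set {p0}):
  [1] d ⇒ {p2}
  [2] a ⇒ {p3}
  [3] c ⇒ {p5}
  — P admits the full trace.
Executing dac from Q (initial set {q0}):
  [1] d ⇒ {q2}
  [2] a ⇒ {q3}
  [3] c ⇒ ∅ (Q stuck)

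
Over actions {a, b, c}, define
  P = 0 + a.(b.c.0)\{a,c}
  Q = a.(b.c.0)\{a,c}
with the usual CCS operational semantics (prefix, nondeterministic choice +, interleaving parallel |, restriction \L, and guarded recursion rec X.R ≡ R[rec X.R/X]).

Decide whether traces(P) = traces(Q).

P's transition system — 3 states:
  s0 = 0 + a.(b.c.0)\{a,c} → ··a··> s1
  s1 = (b.c.0)\{a,c} → ··b··> s2
  s2 = (c.0)\{a,c} → deadlocked
Q's transition system — 3 states:
  t0 = a.(b.c.0)\{a,c} → ··a··> t1
  t1 = (b.c.0)\{a,c} → ··b··> t2
  t2 = (c.0)\{a,c} → deadlocked
Coarsest stable partition (strong bisimilarity classes):
  B0 = {s0, t0}
  B1 = {s1, t1}
  B2 = {s2, t2}
s0 ∈ B0, t0 ∈ B0 → same block
Bisimilar ⇒ trace-equivalent.

YES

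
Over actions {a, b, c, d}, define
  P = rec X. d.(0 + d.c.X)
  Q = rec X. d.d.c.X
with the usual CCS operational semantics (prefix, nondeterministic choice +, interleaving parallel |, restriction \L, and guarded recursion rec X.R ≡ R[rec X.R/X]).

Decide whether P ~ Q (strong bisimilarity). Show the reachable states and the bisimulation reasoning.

P's transition system — 3 states:
  s0 = rec X. d.(0 + d.c.X) → --d--▸ s1
  s1 = 0 + d.c.(rec X. d.(0 + d.c.X)) → --d--▸ s2
  s2 = c.(rec X. d.(0 + d.c.X)) → --c--▸ s0
Q's transition system — 3 states:
  t0 = rec X. d.d.c.X → --d--▸ t1
  t1 = d.c.(rec X. d.d.c.X) → --d--▸ t2
  t2 = c.(rec X. d.d.c.X) → --c--▸ t0
Coarsest stable partition (strong bisimilarity classes):
  B0 = {s0, t0}
  B1 = {s1, t1}
  B2 = {s2, t2}
s0 ∈ B0, t0 ∈ B0 → same block

bisimilar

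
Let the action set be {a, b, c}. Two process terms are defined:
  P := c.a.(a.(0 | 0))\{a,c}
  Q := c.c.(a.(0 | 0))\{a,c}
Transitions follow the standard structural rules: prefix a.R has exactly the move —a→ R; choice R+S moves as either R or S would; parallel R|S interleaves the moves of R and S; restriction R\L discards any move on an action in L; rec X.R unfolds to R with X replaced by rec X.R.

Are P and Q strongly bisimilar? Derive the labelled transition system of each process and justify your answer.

LTS(P): 3 reachable states
  p0 = c.a.(a.(0 | 0))\{a,c} :: =c=> p1
  p1 = a.(a.(0 | 0))\{a,c} :: =a=> p2
  p2 = (a.(0 | 0))\{a,c} :: (no moves)
LTS(Q): 3 reachable states
  q0 = c.c.(a.(0 | 0))\{a,c} :: =c=> q1
  q1 = c.(a.(0 | 0))\{a,c} :: =c=> q2
  q2 = (a.(0 | 0))\{a,c} :: (no moves)
Bisimilarity quotient blocks:
  B0 = {p0}
  B1 = {p1}
  B2 = {p2, q2}
  B3 = {q0}
  B4 = {q1}
p0 ∈ B0, q0 ∈ B3 → different blocks

not bisimilar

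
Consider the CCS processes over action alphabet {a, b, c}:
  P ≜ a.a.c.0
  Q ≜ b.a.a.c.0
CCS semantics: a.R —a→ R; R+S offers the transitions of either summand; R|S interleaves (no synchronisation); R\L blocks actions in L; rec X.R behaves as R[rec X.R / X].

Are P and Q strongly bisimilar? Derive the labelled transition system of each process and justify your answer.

LTS(P): 4 reachable states
  p0 = a.a.c.0 :: —a→ p1
  p1 = a.c.0 :: —a→ p2
  p2 = c.0 :: —c→ p3
  p3 = 0 :: ·
LTS(Q): 5 reachable states
  q0 = b.a.a.c.0 :: —b→ q1
  q1 = a.a.c.0 :: —a→ q2
  q2 = a.c.0 :: —a→ q3
  q3 = c.0 :: —c→ q4
  q4 = 0 :: ·
Coarsest stable partition (strong bisimilarity classes):
  B0 = {p0, q1}
  B1 = {p1, q2}
  B2 = {p2, q3}
  B3 = {p3, q4}
  B4 = {q0}
p0 ∈ B0, q0 ∈ B4 → different blocks

P ≁ Q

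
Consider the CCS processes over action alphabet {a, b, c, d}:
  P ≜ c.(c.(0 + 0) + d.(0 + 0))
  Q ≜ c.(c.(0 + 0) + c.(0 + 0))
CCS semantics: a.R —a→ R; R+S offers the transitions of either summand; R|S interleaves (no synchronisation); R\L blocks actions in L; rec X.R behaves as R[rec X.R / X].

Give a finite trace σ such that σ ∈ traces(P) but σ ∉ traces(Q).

Reachable graph of P (3 states):
  u0 = c.(c.(0 + 0) + d.(0 + 0)) → =c=> u1
  u1 = c.(0 + 0) + d.(0 + 0) → =c=> u2, =d=> u2
  u2 = 0 + 0 → deadlocked
Reachable graph of Q (3 states):
  v0 = c.(c.(0 + 0) + c.(0 + 0)) → =c=> v1
  v1 = c.(0 + 0) + c.(0 + 0) → =c=> v2
  v2 = 0 + 0 → deadlocked
Trace ⟨cd⟩ through P, begin at {u0}:
  after c @ step 1: {u1}
  after d @ step 2: {u2}
  ✓ P
Trace ⟨cd⟩ through Q, begin at {v0}:
  after c @ step 1: {v1}
  after d @ step 2: no successor for Q

cd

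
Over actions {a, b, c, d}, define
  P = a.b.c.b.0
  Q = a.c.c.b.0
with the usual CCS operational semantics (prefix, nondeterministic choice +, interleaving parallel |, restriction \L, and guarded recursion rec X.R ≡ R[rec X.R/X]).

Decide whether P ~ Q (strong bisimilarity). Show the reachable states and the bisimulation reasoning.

Reachable graph of P (5 states):
  m0 = a.b.c.b.0 :: -a-> m1
  m1 = b.c.b.0 :: -b-> m2
  m2 = c.b.0 :: -c-> m3
  m3 = b.0 :: -b-> m4
  m4 = 0 :: (no moves)
Reachable graph of Q (5 states):
  n0 = a.c.c.b.0 :: -a-> n1
  n1 = c.c.b.0 :: -c-> n2
  n2 = c.b.0 :: -c-> n3
  n3 = b.0 :: -b-> n4
  n4 = 0 :: (no moves)
Partition-refinement fixed point:
  B0 = {m0}
  B1 = {m1}
  B2 = {m2, n2}
  B3 = {m3, n3}
  B4 = {m4, n4}
  B5 = {n0}
  B6 = {n1}
m0 ∈ B0, n0 ∈ B5 → different blocks

not bisimilar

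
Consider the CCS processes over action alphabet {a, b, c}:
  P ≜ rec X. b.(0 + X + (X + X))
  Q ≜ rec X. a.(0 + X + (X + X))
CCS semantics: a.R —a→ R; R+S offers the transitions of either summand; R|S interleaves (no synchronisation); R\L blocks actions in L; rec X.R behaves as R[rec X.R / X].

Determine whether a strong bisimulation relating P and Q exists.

NO

P's transition system — 2 states:
  u0 = rec X. b.(0 + X + (X + X)) → ··b··> u1
  u1 = 0 + (rec X. b.(0 + X + (X + X))) + ((rec X. b.(0 + X + (X + X))) + (rec X. b.(0 + X + (X + X)))) → ··b··> u1
Q's transition system — 2 states:
  v0 = rec X. a.(0 + X + (X + X)) → ··a··> v1
  v1 = 0 + (rec X. a.(0 + X + (X + X))) + ((rec X. a.(0 + X + (X + X))) + (rec X. a.(0 + X + (X + X)))) → ··a··> v1
Partition-refinement fixed point:
  B0 = {u0, u1}
  B1 = {v0, v1}
u0 ∈ B0, v0 ∈ B1 → different blocks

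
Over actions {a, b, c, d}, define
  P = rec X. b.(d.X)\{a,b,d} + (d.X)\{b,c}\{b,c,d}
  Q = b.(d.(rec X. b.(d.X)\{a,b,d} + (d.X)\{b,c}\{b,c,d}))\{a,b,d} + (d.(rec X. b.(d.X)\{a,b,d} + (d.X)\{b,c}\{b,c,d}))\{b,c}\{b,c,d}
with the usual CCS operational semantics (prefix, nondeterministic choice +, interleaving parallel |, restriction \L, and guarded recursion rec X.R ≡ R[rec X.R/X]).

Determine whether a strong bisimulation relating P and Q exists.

P's transition system — 2 states:
  p0 = rec X. b.(d.X)\{a,b,d} + (d.X)\{b,c}\{b,c,d} | -b-> p1
  p1 = (d.(rec X. b.(d.X)\{a,b,d} + (d.X)\{b,c}\{b,c,d}))\{a,b,d} | ∅
Q's transition system — 2 states:
  q0 = b.(d.(rec X. b.(d.X)\{a,b,d} + (d.X)\{b,c}\{b,c,d}))\{a,b,d} + (d.(rec X. b.(d.X)\{a,b,d} + (d.X)\{b,c}\{b,c,d}))\{b,c}\{b,c,d} | -b-> q1
  q1 = (d.(rec X. b.(d.X)\{a,b,d} + (d.X)\{b,c}\{b,c,d}))\{a,b,d} | ∅
Coarsest stable partition (strong bisimilarity classes):
  B0 = {p0, q0}
  B1 = {p1, q1}
p0 ∈ B0, q0 ∈ B0 → same block

P ~ Q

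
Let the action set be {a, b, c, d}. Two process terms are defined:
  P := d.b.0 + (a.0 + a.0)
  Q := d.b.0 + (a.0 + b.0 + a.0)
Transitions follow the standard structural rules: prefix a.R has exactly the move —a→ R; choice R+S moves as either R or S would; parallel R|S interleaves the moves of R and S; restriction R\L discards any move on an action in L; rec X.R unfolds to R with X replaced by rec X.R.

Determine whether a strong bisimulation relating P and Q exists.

NO

P's transition system — 3 states:
  u0 = d.b.0 + (a.0 + a.0) | ··a··> u1, ··d··> u2
  u1 = 0 | deadlocked
  u2 = b.0 | ··b··> u1
Q's transition system — 3 states:
  v0 = d.b.0 + (a.0 + b.0 + a.0) | ··a··> v1, ··b··> v1, ··d··> v2
  v1 = 0 | deadlocked
  v2 = b.0 | ··b··> v1
Bisimilarity quotient blocks:
  B0 = {u0}
  B1 = {u1, v1}
  B2 = {u2, v2}
  B3 = {v0}
u0 ∈ B0, v0 ∈ B3 → different blocks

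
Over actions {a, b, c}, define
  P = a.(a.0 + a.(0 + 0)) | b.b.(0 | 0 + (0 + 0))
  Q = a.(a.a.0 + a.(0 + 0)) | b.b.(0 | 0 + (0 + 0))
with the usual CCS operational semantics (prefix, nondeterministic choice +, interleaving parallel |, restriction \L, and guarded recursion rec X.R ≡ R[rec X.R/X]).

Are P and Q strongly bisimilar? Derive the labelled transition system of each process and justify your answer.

Reachable graph of P (12 states):
  u0 = a.(a.0 + a.(0 + 0)) | b.b.(0 | 0 + (0 + 0)) → --a--▸ u1, --b--▸ u2
  u1 = (a.0 + a.(0 + 0)) | b.b.(0 | 0 + (0 + 0)) → --a--▸ u3, --a--▸ u4, --b--▸ u5
  u2 = a.(a.0 + a.(0 + 0)) | b.(0 | 0 + (0 + 0)) → --a--▸ u5, --b--▸ u6
  u3 = (0 + 0) | b.b.(0 | 0 + (0 + 0)) → --b--▸ u7
  u4 = 0 | b.b.(0 | 0 + (0 + 0)) → --b--▸ u8
  u5 = (a.0 + a.(0 + 0)) | b.(0 | 0 + (0 + 0)) → --a--▸ u7, --a--▸ u8, --b--▸ u9
  u6 = a.(a.0 + a.(0 + 0)) | (0 | 0 + (0 + 0)) → --a--▸ u9
  u7 = (0 + 0) | b.(0 | 0 + (0 + 0)) → --b--▸ u10
  u8 = 0 | b.(0 | 0 + (0 + 0)) → --b--▸ u11
  u9 = (a.0 + a.(0 + 0)) | (0 | 0 + (0 + 0)) → --a--▸ u10, --a--▸ u11
  u10 = (0 + 0) | (0 | 0 + (0 + 0)) → ·
  u11 = 0 | (0 | 0 + (0 + 0)) → ·
Reachable graph of Q (15 states):
  v0 = a.(a.a.0 + a.(0 + 0)) | b.b.(0 | 0 + (0 + 0)) → --a--▸ v1, --b--▸ v2
  v1 = (a.a.0 + a.(0 + 0)) | b.b.(0 | 0 + (0 + 0)) → --a--▸ v3, --a--▸ v4, --b--▸ v5
  v2 = a.(a.a.0 + a.(0 + 0)) | b.(0 | 0 + (0 + 0)) → --a--▸ v5, --b--▸ v6
  v3 = (0 + 0) | b.b.(0 | 0 + (0 + 0)) → --b--▸ v7
  v4 = a.0 | b.b.(0 | 0 + (0 + 0)) → --a--▸ v8, --b--▸ v9
  v5 = (a.a.0 + a.(0 + 0)) | b.(0 | 0 + (0 + 0)) → --a--▸ v7, --a--▸ v9, --b--▸ v10
  v6 = a.(a.a.0 + a.(0 + 0)) | (0 | 0 + (0 + 0)) → --a--▸ v10
  v7 = (0 + 0) | b.(0 | 0 + (0 + 0)) → --b--▸ v11
  v8 = 0 | b.b.(0 | 0 + (0 + 0)) → --b--▸ v12
  v9 = a.0 | b.(0 | 0 + (0 + 0)) → --a--▸ v12, --b--▸ v13
  v10 = (a.a.0 + a.(0 + 0)) | (0 | 0 + (0 + 0)) → --a--▸ v11, --a--▸ v13
  v11 = (0 + 0) | (0 | 0 + (0 + 0)) → ·
  v12 = 0 | b.(0 | 0 + (0 + 0)) → --b--▸ v14
  v13 = a.0 | (0 | 0 + (0 + 0)) → --a--▸ v14
  v14 = 0 | (0 | 0 + (0 + 0)) → ·
Coarsest stable partition (strong bisimilarity classes):
  B0 = {u0}
  B1 = {u2}
  B2 = {u5, v9}
  B3 = {u9, v13}
  B4 = {u10, u11, v11, v14}
  B5 = {u7, u8, v12, v7}
  B6 = {u6}
  B7 = {u1, v4}
  B8 = {u3, u4, v3, v8}
  B9 = {v0}
  B10 = {v2}
  B11 = {v6}
  B12 = {v10}
  B13 = {v5}
  B14 = {v1}
u0 ∈ B0, v0 ∈ B9 → different blocks

not bisimilar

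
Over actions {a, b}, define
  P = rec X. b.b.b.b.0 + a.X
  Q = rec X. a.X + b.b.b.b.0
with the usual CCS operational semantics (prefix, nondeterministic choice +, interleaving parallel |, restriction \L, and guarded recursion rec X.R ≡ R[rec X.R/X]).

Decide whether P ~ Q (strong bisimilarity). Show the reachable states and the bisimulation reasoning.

bisimilar

P's transition system — 5 states:
  m0 = rec X. b.b.b.b.0 + a.X :: =a=> m0, =b=> m1
  m1 = b.b.b.0 :: =b=> m2
  m2 = b.b.0 :: =b=> m3
  m3 = b.0 :: =b=> m4
  m4 = 0 :: stopped
Q's transition system — 5 states:
  n0 = rec X. a.X + b.b.b.b.0 :: =a=> n0, =b=> n1
  n1 = b.b.b.0 :: =b=> n2
  n2 = b.b.0 :: =b=> n3
  n3 = b.0 :: =b=> n4
  n4 = 0 :: stopped
Coarsest stable partition (strong bisimilarity classes):
  B0 = {m0, n0}
  B1 = {m1, n1}
  B2 = {m2, n2}
  B3 = {m3, n3}
  B4 = {m4, n4}
m0 ∈ B0, n0 ∈ B0 → same block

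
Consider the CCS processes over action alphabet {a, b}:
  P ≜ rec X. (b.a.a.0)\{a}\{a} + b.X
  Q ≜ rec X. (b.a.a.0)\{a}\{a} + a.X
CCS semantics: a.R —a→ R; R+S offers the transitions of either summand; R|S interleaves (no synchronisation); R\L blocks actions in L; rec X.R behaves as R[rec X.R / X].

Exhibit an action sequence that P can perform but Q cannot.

bb

Reachable graph of P (2 states):
  s0 = rec X. (b.a.a.0)\{a}\{a} + b.X has moves --b--▸ s0, --b--▸ s1
  s1 = (a.a.0)\{a}\{a} has moves stopped
Reachable graph of Q (2 states):
  t0 = rec X. (b.a.a.0)\{a}\{a} + a.X has moves --a--▸ t0, --b--▸ t1
  t1 = (a.a.0)\{a}\{a} has moves stopped
Run σ = ⟨bb⟩ on P: start {s0}
  after b @ step 1: {s0, s1}
  after b @ step 2: {s0, s1}
  P completes σ.
Run σ = ⟨bb⟩ on Q: start {t0}
  after b @ step 1: {t1}
  after b @ step 2: ∅  — Q cannot continue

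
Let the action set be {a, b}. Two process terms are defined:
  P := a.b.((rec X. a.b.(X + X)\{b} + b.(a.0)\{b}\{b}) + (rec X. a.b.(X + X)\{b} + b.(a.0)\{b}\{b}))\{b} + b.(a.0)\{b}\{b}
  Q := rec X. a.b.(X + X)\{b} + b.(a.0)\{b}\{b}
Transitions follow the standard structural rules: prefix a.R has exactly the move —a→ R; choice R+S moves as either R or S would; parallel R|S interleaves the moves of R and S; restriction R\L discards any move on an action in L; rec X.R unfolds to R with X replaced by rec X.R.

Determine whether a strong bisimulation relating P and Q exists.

P ~ Q

LTS(P): 6 reachable states
  p0 = a.b.((rec X. a.b.(X + X)\{b} + b.(a.0)\{b}\{b}) + (rec X. a.b.(X + X)\{b} + b.(a.0)\{b}\{b}))\{b} + b.(a.0)\{b}\{b} → =a=> p1, =b=> p2
  p1 = b.((rec X. a.b.(X + X)\{b} + b.(a.0)\{b}\{b}) + (rec X. a.b.(X + X)\{b} + b.(a.0)\{b}\{b}))\{b} → =b=> p3
  p2 = (a.0)\{b}\{b} → =a=> p4
  p3 = ((rec X. a.b.(X + X)\{b} + b.(a.0)\{b}\{b}) + (rec X. a.b.(X + X)\{b} + b.(a.0)\{b}\{b}))\{b} → =a=> p5
  p4 = 0\{b}\{b} → (no moves)
  p5 = (b.((rec X. a.b.(X + X)\{b} + b.(a.0)\{b}\{b}) + (rec X. a.b.(X + X)\{b} + b.(a.0)\{b}\{b}))\{b})\{b} → (no moves)
LTS(Q): 6 reachable states
  q0 = rec X. a.b.(X + X)\{b} + b.(a.0)\{b}\{b} → =a=> q1, =b=> q2
  q1 = b.((rec X. a.b.(X + X)\{b} + b.(a.0)\{b}\{b}) + (rec X. a.b.(X + X)\{b} + b.(a.0)\{b}\{b}))\{b} → =b=> q3
  q2 = (a.0)\{b}\{b} → =a=> q4
  q3 = ((rec X. a.b.(X + X)\{b} + b.(a.0)\{b}\{b}) + (rec X. a.b.(X + X)\{b} + b.(a.0)\{b}\{b}))\{b} → =a=> q5
  q4 = 0\{b}\{b} → (no moves)
  q5 = (b.((rec X. a.b.(X + X)\{b} + b.(a.0)\{b}\{b}) + (rec X. a.b.(X + X)\{b} + b.(a.0)\{b}\{b}))\{b})\{b} → (no moves)
Coarsest stable partition (strong bisimilarity classes):
  B0 = {p0, q0}
  B1 = {p2, p3, q2, q3}
  B2 = {p4, p5, q4, q5}
  B3 = {p1, q1}
p0 ∈ B0, q0 ∈ B0 → same block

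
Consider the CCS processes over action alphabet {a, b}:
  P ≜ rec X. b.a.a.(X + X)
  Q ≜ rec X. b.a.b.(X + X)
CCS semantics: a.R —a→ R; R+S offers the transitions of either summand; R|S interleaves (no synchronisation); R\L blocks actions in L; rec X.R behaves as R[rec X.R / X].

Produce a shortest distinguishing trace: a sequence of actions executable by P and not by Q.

Reachable graph of P (4 states):
  p0 = rec X. b.a.a.(X + X) :: --b--▸ p1
  p1 = a.a.((rec X. b.a.a.(X + X)) + (rec X. b.a.a.(X + X))) :: --a--▸ p2
  p2 = a.((rec X. b.a.a.(X + X)) + (rec X. b.a.a.(X + X))) :: --a--▸ p3
  p3 = (rec X. b.a.a.(X + X)) + (rec X. b.a.a.(X + X)) :: --b--▸ p1
Reachable graph of Q (4 states):
  q0 = rec X. b.a.b.(X + X) :: --b--▸ q1
  q1 = a.b.((rec X. b.a.b.(X + X)) + (rec X. b.a.b.(X + X))) :: --a--▸ q2
  q2 = b.((rec X. b.a.b.(X + X)) + (rec X. b.a.b.(X + X))) :: --b--▸ q3
  q3 = (rec X. b.a.b.(X + X)) + (rec X. b.a.b.(X + X)) :: --b--▸ q1
Executing baa from P (initial set {p0}):
  after b @ step 1: {p1}
  after a @ step 2: {p2}
  after a @ step 3: {p3}
  — P admits the full trace.
Executing baa from Q (initial set {q0}):
  after b @ step 1: {q1}
  after a @ step 2: {q2}
  after a @ step 3: ∅ (Q stuck)

baa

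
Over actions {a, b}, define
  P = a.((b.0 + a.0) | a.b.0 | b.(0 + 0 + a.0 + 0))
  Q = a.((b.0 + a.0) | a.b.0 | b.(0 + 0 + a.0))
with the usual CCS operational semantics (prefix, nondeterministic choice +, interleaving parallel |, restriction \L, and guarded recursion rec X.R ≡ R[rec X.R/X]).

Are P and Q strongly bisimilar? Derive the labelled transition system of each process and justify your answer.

P ~ Q

Reachable graph of P (19 states):
  s0 = a.((b.0 + a.0) | a.b.0 | b.(0 + 0 + a.0 + 0)) | —a→ s1
  s1 = (b.0 + a.0) | a.b.0 | b.(0 + 0 + a.0 + 0) | —a→ s2, —a→ s3, —b→ s3, —b→ s4
  s2 = (b.0 + a.0) | b.0 | b.(0 + 0 + a.0 + 0) | —a→ s5, —b→ s5, —b→ s6, —b→ s7
  s3 = 0 | a.b.0 | b.(0 + 0 + a.0 + 0) | —a→ s5, —b→ s8
  s4 = (b.0 + a.0) | a.b.0 | (0 + 0 + a.0 + 0) | —a→ s7, —a→ s8, —a→ s9, —b→ s8
  s5 = 0 | b.0 | b.(0 + 0 + a.0 + 0) | —b→ s10, —b→ s11
  s6 = (b.0 + a.0) | 0 | b.(0 + 0 + a.0 + 0) | —a→ s10, —b→ s10, —b→ s12
  s7 = (b.0 + a.0) | b.0 | (0 + 0 + a.0 + 0) | —a→ s11, —a→ s13, —b→ s11, —b→ s12
  s8 = 0 | a.b.0 | (0 + 0 + a.0 + 0) | —a→ s11, —a→ s14
  s9 = (b.0 + a.0) | a.b.0 | 0 | —a→ s13, —a→ s14, —b→ s14
  s10 = 0 | 0 | b.(0 + 0 + a.0 + 0) | —b→ s15
  s11 = 0 | b.0 | (0 + 0 + a.0 + 0) | —a→ s16, —b→ s15
  s12 = (b.0 + a.0) | 0 | (0 + 0 + a.0 + 0) | —a→ s15, —a→ s17, —b→ s15
  s13 = (b.0 + a.0) | b.0 | 0 | —a→ s16, —b→ s16, —b→ s17
  s14 = 0 | a.b.0 | 0 | —a→ s16
  s15 = 0 | 0 | (0 + 0 + a.0 + 0) | —a→ s18
  s16 = 0 | b.0 | 0 | —b→ s18
  s17 = (b.0 + a.0) | 0 | 0 | —a→ s18, —b→ s18
  s18 = 0 | 0 | 0 | ∅
Reachable graph of Q (19 states):
  t0 = a.((b.0 + a.0) | a.b.0 | b.(0 + 0 + a.0)) | —a→ t1
  t1 = (b.0 + a.0) | a.b.0 | b.(0 + 0 + a.0) | —a→ t2, —a→ t3, —b→ t3, —b→ t4
  t2 = (b.0 + a.0) | b.0 | b.(0 + 0 + a.0) | —a→ t5, —b→ t5, —b→ t6, —b→ t7
  t3 = 0 | a.b.0 | b.(0 + 0 + a.0) | —a→ t5, —b→ t8
  t4 = (b.0 + a.0) | a.b.0 | (0 + 0 + a.0) | —a→ t7, —a→ t8, —a→ t9, —b→ t8
  t5 = 0 | b.0 | b.(0 + 0 + a.0) | —b→ t10, —b→ t11
  t6 = (b.0 + a.0) | 0 | b.(0 + 0 + a.0) | —a→ t10, —b→ t10, —b→ t12
  t7 = (b.0 + a.0) | b.0 | (0 + 0 + a.0) | —a→ t11, —a→ t13, —b→ t11, —b→ t12
  t8 = 0 | a.b.0 | (0 + 0 + a.0) | —a→ t11, —a→ t14
  t9 = (b.0 + a.0) | a.b.0 | 0 | —a→ t13, —a→ t14, —b→ t14
  t10 = 0 | 0 | b.(0 + 0 + a.0) | —b→ t15
  t11 = 0 | b.0 | (0 + 0 + a.0) | —a→ t16, —b→ t15
  t12 = (b.0 + a.0) | 0 | (0 + 0 + a.0) | —a→ t15, —a→ t17, —b→ t15
  t13 = (b.0 + a.0) | b.0 | 0 | —a→ t16, —b→ t16, —b→ t17
  t14 = 0 | a.b.0 | 0 | —a→ t16
  t15 = 0 | 0 | (0 + 0 + a.0) | —a→ t18
  t16 = 0 | b.0 | 0 | —b→ t18
  t17 = (b.0 + a.0) | 0 | 0 | —a→ t18, —b→ t18
  t18 = 0 | 0 | 0 | ∅
Partition-refinement fixed point:
  B0 = {s0, t0}
  B1 = {s1, t1}
  B2 = {s3, t3}
  B3 = {s5, t5}
  B4 = {s11, t11}
  B5 = {s16, t16}
  B6 = {s18, t18}
  B7 = {s15, t15}
  B8 = {s10, t10}
  B9 = {s8, t8}
  B10 = {s14, t14}
  B11 = {s2, t2}
  B12 = {s6, t6}
  B13 = {s12, t12}
  B14 = {s17, t17}
  B15 = {s7, t7}
  B16 = {s13, t13}
  B17 = {s4, t4}
  B18 = {s9, t9}
s0 ∈ B0, t0 ∈ B0 → same block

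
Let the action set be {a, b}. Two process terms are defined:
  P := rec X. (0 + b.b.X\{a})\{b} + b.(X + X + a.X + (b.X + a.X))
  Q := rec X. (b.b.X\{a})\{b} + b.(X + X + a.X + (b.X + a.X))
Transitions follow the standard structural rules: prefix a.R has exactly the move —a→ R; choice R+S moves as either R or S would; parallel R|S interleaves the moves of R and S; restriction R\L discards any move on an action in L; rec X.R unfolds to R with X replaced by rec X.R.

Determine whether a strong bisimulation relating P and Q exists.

P ~ Q

Reachable graph of P (2 states):
  m0 = rec X. (0 + b.b.X\{a})\{b} + b.(X + X + a.X + (b.X + a.X)) | -b-> m1
  m1 = (rec X. (0 + b.b.X\{a})\{b} + b.(X + X + a.X + (b.X + a.X))) + (rec X. (0 + b.b.X\{a})\{b} + b.(X + X + a.X + (b.X + a.X))) + a.(rec X. (0 + b.b.X\{a})\{b} + b.(X + X + a.X + (b.X + a.X))) + (b.(rec X. (0 + b.b.X\{a})\{b} + b.(X + X + a.X + (b.X + a.X))) + a.(rec X. (0 + b.b.X\{a})\{b} + b.(X + X + a.X + (b.X + a.X)))) | -a-> m0, -b-> m0, -b-> m1
Reachable graph of Q (2 states):
  n0 = rec X. (b.b.X\{a})\{b} + b.(X + X + a.X + (b.X + a.X)) | -b-> n1
  n1 = (rec X. (b.b.X\{a})\{b} + b.(X + X + a.X + (b.X + a.X))) + (rec X. (b.b.X\{a})\{b} + b.(X + X + a.X + (b.X + a.X))) + a.(rec X. (b.b.X\{a})\{b} + b.(X + X + a.X + (b.X + a.X))) + (b.(rec X. (b.b.X\{a})\{b} + b.(X + X + a.X + (b.X + a.X))) + a.(rec X. (b.b.X\{a})\{b} + b.(X + X + a.X + (b.X + a.X)))) | -a-> n0, -b-> n0, -b-> n1
Partition-refinement fixed point:
  B0 = {m0, n0}
  B1 = {m1, n1}
m0 ∈ B0, n0 ∈ B0 → same block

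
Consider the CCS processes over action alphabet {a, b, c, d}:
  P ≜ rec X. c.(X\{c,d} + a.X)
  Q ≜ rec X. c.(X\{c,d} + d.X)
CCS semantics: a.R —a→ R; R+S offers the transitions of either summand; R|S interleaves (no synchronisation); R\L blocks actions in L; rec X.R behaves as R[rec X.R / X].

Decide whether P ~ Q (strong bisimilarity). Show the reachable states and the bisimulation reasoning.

P ≁ Q

P's transition system — 2 states:
  p0 = rec X. c.(X\{c,d} + a.X) → -c-> p1
  p1 = (rec X. c.(X\{c,d} + a.X))\{c,d} + a.(rec X. c.(X\{c,d} + a.X)) → -a-> p0
Q's transition system — 2 states:
  q0 = rec X. c.(X\{c,d} + d.X) → -c-> q1
  q1 = (rec X. c.(X\{c,d} + d.X))\{c,d} + d.(rec X. c.(X\{c,d} + d.X)) → -d-> q0
Partition-refinement fixed point:
  B0 = {p0}
  B1 = {p1}
  B2 = {q0}
  B3 = {q1}
p0 ∈ B0, q0 ∈ B2 → different blocks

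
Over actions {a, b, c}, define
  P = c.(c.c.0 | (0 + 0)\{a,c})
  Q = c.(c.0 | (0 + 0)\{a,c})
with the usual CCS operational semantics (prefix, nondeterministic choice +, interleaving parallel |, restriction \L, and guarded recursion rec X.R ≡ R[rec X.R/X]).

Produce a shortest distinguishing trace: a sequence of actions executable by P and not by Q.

P's transition system — 4 states:
  s0 = c.(c.c.0 | (0 + 0)\{a,c}) has moves -c-> s1
  s1 = c.c.0 | (0 + 0)\{a,c} has moves -c-> s2
  s2 = c.0 | (0 + 0)\{a,c} has moves -c-> s3
  s3 = 0 | (0 + 0)\{a,c} has moves deadlocked
Q's transition system — 3 states:
  t0 = c.(c.0 | (0 + 0)\{a,c}) has moves -c-> t1
  t1 = c.0 | (0 + 0)\{a,c} has moves -c-> t2
  t2 = 0 | (0 + 0)\{a,c} has moves deadlocked
Run σ = ⟨ccc⟩ on P: start {s0}
  [1] c ⇒ {s1}
  [2] c ⇒ {s2}
  [3] c ⇒ {s3}
  ✓ P
Run σ = ⟨ccc⟩ on Q: start {t0}
  [1] c ⇒ {t1}
  [2] c ⇒ {t2}
  [3] c ⇒ ∅ (Q stuck)

ccc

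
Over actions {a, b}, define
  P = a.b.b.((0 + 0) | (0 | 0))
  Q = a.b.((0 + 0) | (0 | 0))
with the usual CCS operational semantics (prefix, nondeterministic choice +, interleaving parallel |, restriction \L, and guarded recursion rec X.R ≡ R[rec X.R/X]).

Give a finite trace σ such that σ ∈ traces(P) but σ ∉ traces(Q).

Reachable graph of P (4 states):
  u0 = a.b.b.((0 + 0) | (0 | 0)) | --a--▸ u1
  u1 = b.b.((0 + 0) | (0 | 0)) | --b--▸ u2
  u2 = b.((0 + 0) | (0 | 0)) | --b--▸ u3
  u3 = (0 + 0) | (0 | 0) | stopped
Reachable graph of Q (3 states):
  v0 = a.b.((0 + 0) | (0 | 0)) | --a--▸ v1
  v1 = b.((0 + 0) | (0 | 0)) | --b--▸ v2
  v2 = (0 + 0) | (0 | 0) | stopped
Executing abb from P (initial set {u0}):
  after a @ step 1: {u1}
  after b @ step 2: {u2}
  after b @ step 3: {u3}
  P completes σ.
Executing abb from Q (initial set {v0}):
  after a @ step 1: {v1}
  after b @ step 2: {v2}
  after b @ step 3: ∅ (Q stuck)

abb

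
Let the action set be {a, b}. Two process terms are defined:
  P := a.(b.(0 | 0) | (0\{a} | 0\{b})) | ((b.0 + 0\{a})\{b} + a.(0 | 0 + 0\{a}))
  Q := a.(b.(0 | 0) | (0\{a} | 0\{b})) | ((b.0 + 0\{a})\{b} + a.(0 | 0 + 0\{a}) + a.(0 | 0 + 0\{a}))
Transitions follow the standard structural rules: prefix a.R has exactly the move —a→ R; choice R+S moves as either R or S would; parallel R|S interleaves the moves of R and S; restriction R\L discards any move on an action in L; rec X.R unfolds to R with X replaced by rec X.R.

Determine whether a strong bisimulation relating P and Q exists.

LTS(P): 6 reachable states
  m0 = a.(b.(0 | 0) | (0\{a} | 0\{b})) | ((b.0 + 0\{a})\{b} + a.(0 | 0 + 0\{a})) :: -a-> m1, -a-> m2
  m1 = a.(b.(0 | 0) | (0\{a} | 0\{b})) | (0 | 0 + 0\{a}) :: -a-> m3
  m2 = b.(0 | 0) | (0\{a} | 0\{b}) | ((b.0 + 0\{a})\{b} + a.(0 | 0 + 0\{a})) :: -a-> m3, -b-> m4
  m3 = b.(0 | 0) | (0\{a} | 0\{b}) | (0 | 0 + 0\{a}) :: -b-> m5
  m4 = 0 | 0 | (0\{a} | 0\{b}) | ((b.0 + 0\{a})\{b} + a.(0 | 0 + 0\{a})) :: -a-> m5
  m5 = 0 | 0 | (0\{a} | 0\{b}) | (0 | 0 + 0\{a}) :: (no moves)
LTS(Q): 6 reachable states
  n0 = a.(b.(0 | 0) | (0\{a} | 0\{b})) | ((b.0 + 0\{a})\{b} + a.(0 | 0 + 0\{a}) + a.(0 | 0 + 0\{a})) :: -a-> n1, -a-> n2
  n1 = a.(b.(0 | 0) | (0\{a} | 0\{b})) | (0 | 0 + 0\{a}) :: -a-> n3
  n2 = b.(0 | 0) | (0\{a} | 0\{b}) | ((b.0 + 0\{a})\{b} + a.(0 | 0 + 0\{a}) + a.(0 | 0 + 0\{a})) :: -a-> n3, -b-> n4
  n3 = b.(0 | 0) | (0\{a} | 0\{b}) | (0 | 0 + 0\{a}) :: -b-> n5
  n4 = 0 | 0 | (0\{a} | 0\{b}) | ((b.0 + 0\{a})\{b} + a.(0 | 0 + 0\{a}) + a.(0 | 0 + 0\{a})) :: -a-> n5
  n5 = 0 | 0 | (0\{a} | 0\{b}) | (0 | 0 + 0\{a}) :: (no moves)
Bisimilarity quotient blocks:
  B0 = {m0, n0}
  B1 = {m2, n2}
  B2 = {m4, n4}
  B3 = {m5, n5}
  B4 = {m3, n3}
  B5 = {m1, n1}
m0 ∈ B0, n0 ∈ B0 → same block

P ~ Q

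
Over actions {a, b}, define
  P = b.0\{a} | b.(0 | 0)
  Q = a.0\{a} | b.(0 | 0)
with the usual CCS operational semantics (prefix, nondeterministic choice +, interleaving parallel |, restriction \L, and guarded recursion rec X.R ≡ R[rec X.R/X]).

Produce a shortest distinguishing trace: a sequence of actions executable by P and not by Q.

bb

LTS(P): 4 reachable states
  u0 = b.0\{a} | b.(0 | 0) ⊢ ··b··> u1, ··b··> u2
  u1 = 0\{a} | b.(0 | 0) ⊢ ··b··> u3
  u2 = b.0\{a} | (0 | 0) ⊢ ··b··> u3
  u3 = 0\{a} | (0 | 0) ⊢ ·
LTS(Q): 4 reachable states
  v0 = a.0\{a} | b.(0 | 0) ⊢ ··a··> v1, ··b··> v2
  v1 = 0\{a} | b.(0 | 0) ⊢ ··b··> v3
  v2 = a.0\{a} | (0 | 0) ⊢ ··a··> v3
  v3 = 0\{a} | (0 | 0) ⊢ ·
Executing bb from P (initial set {u0}):
  step 1 (b): {u1, u2}
  step 2 (b): {u3}
  — P admits the full trace.
Executing bb from Q (initial set {v0}):
  step 1 (b): {v2}
  step 2 (b): ∅  — Q cannot continue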